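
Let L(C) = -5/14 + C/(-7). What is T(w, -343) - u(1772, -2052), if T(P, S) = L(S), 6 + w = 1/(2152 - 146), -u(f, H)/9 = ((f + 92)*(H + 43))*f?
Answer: -836103626391/14 ≈ -5.9722e+10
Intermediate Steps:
u(f, H) = -9*f*(43 + H)*(92 + f) (u(f, H) = -9*(f + 92)*(H + 43)*f = -9*(92 + f)*(43 + H)*f = -9*(43 + H)*(92 + f)*f = -9*f*(43 + H)*(92 + f))
w = -12035/2006 (w = -6 + 1/(2152 - 146) = -6 + 1/2006 = -12035/2006 ≈ -5.9995)
L(C) = -5/14 - C/7 (L(C) = -5*1/14 + C*(-⅐) = -5/14 - C/7)
T(P, S) = -5/14 - S/7
T(w, -343) - u(1772, -2052) = (-5/14 - ⅐*(-343)) - (-9)*1772*(3956 + 43*1772 + 92*(-2052) - 2052*1772) = (-5/14 + 49) - (-9)*1772*(3956 + 76196 - 188784 - 3636144) = 681/14 - (-9)*1772*(-3744776) = 681/14 - 1*59721687648 = 681/14 - 59721687648 = -836103626391/14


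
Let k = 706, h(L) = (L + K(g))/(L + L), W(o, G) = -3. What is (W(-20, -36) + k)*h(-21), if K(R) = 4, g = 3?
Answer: 11951/42 ≈ 284.55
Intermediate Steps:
h(L) = (4 + L)/(2*L) (h(L) = (L + 4)/(L + L) = (4 + L)/((2*L)) = (4 + L)*(1/(2*L)) = (4 + L)/(2*L))
(W(-20, -36) + k)*h(-21) = (-3 + 706)*((½)*(4 - 21)/(-21)) = 703*((½)*(-1/21)*(-17)) = 703*(17/42) = 11951/42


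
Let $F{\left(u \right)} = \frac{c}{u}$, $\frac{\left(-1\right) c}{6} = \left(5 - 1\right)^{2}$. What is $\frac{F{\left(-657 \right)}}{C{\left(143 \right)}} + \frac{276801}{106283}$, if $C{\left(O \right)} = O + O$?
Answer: $\frac{8670277445}{3328464711} \approx 2.6049$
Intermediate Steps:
$C{\left(O \right)} = 2 O$
$c = -96$ ($c = - 6 \left(5 - 1\right)^{2} = - 6 \cdot 4^{2} = \left(-6\right) 16 = -96$)
$F{\left(u \right)} = - \frac{96}{u}$
$\frac{F{\left(-657 \right)}}{C{\left(143 \right)}} + \frac{276801}{106283} = \frac{\left(-96\right) \frac{1}{-657}}{2 \cdot 143} + \frac{276801}{106283} = \frac{\left(-96\right) \left(- \frac{1}{657}\right)}{286} + 276801 \cdot \frac{1}{106283} = \frac{32}{219} \cdot \frac{1}{286} + \frac{276801}{106283} = \frac{16}{31317} + \frac{276801}{106283} = \frac{8670277445}{3328464711}$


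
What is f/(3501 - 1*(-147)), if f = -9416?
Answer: -1177/456 ≈ -2.5811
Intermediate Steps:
f/(3501 - 1*(-147)) = -9416/(3501 - 1*(-147)) = -9416/(3501 + 147) = -9416/3648 = -9416*1/3648 = -1177/456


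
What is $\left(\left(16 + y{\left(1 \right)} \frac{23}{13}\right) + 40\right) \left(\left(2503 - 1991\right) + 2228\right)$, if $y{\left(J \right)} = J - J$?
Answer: $153440$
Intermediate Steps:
$y{\left(J \right)} = 0$
$\left(\left(16 + y{\left(1 \right)} \frac{23}{13}\right) + 40\right) \left(\left(2503 - 1991\right) + 2228\right) = \left(\left(16 + 0 \cdot \frac{23}{13}\right) + 40\right) \left(\left(2503 - 1991\right) + 2228\right) = \left(\left(16 + 0 \cdot 23 \cdot \frac{1}{13}\right) + 40\right) \left(\left(2503 - 1991\right) + 2228\right) = \left(\left(16 + 0 \cdot \frac{23}{13}\right) + 40\right) \left(512 + 2228\right) = \left(\left(16 + 0\right) + 40\right) 2740 = \left(16 + 40\right) 2740 = 56 \cdot 2740 = 153440$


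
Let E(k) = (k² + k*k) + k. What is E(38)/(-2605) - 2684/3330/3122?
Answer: -1521322429/1354112865 ≈ -1.1235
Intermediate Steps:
E(k) = k + 2*k² (E(k) = (k² + k²) + k = 2*k² + k = k + 2*k²)
E(38)/(-2605) - 2684/3330/3122 = (38*(1 + 2*38))/(-2605) - 2684/3330/3122 = (38*(1 + 76))*(-1/2605) - 2684*1/3330*(1/3122) = (38*77)*(-1/2605) - 1342/1665*1/3122 = 2926*(-1/2605) - 671/2599065 = -2926/2605 - 671/2599065 = -1521322429/1354112865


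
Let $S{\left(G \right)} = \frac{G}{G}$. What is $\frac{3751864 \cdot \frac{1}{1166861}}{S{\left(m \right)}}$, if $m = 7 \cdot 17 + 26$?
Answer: $\frac{3751864}{1166861} \approx 3.2153$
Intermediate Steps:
$m = 145$ ($m = 119 + 26 = 145$)
$S{\left(G \right)} = 1$
$\frac{3751864 \cdot \frac{1}{1166861}}{S{\left(m \right)}} = \frac{3751864 \cdot \frac{1}{1166861}}{1} = 3751864 \cdot \frac{1}{1166861} \cdot 1 = \frac{3751864}{1166861} \cdot 1 = \frac{3751864}{1166861}$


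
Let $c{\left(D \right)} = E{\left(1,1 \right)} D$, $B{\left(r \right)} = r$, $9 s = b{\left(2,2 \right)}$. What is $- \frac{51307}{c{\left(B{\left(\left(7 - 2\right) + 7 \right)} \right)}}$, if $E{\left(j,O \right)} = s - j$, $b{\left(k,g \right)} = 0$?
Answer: $\frac{51307}{12} \approx 4275.6$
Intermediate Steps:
$s = 0$ ($s = \frac{1}{9} \cdot 0 = 0$)
$E{\left(j,O \right)} = - j$ ($E{\left(j,O \right)} = 0 - j = - j$)
$c{\left(D \right)} = - D$ ($c{\left(D \right)} = \left(-1\right) 1 D = - D$)
$- \frac{51307}{c{\left(B{\left(\left(7 - 2\right) + 7 \right)} \right)}} = - \frac{51307}{\left(-1\right) \left(\left(7 - 2\right) + 7\right)} = - \frac{51307}{\left(-1\right) \left(5 + 7\right)} = - \frac{51307}{\left(-1\right) 12} = - \frac{51307}{-12} = \left(-51307\right) \left(- \frac{1}{12}\right) = \frac{51307}{12}$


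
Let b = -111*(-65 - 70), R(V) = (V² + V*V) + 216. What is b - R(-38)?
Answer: 11881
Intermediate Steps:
R(V) = 216 + 2*V² (R(V) = (V² + V²) + 216 = 2*V² + 216 = 216 + 2*V²)
b = 14985 (b = -111*(-135) = 14985)
b - R(-38) = 14985 - (216 + 2*(-38)²) = 14985 - (216 + 2*1444) = 14985 - (216 + 2888) = 14985 - 1*3104 = 14985 - 3104 = 11881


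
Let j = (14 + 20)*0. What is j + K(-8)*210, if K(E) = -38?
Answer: -7980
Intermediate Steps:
j = 0 (j = 34*0 = 0)
j + K(-8)*210 = 0 - 38*210 = 0 - 7980 = -7980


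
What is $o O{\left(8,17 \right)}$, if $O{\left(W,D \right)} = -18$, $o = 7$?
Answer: $-126$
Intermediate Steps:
$o O{\left(8,17 \right)} = 7 \left(-18\right) = -126$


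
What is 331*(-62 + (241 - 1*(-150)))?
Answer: 108899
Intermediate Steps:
331*(-62 + (241 - 1*(-150))) = 331*(-62 + (241 + 150)) = 331*(-62 + 391) = 331*329 = 108899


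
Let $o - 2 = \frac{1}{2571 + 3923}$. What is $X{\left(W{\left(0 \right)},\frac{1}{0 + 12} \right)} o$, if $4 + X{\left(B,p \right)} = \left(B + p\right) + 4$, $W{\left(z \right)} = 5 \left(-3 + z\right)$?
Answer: $- \frac{2325031}{77928} \approx -29.836$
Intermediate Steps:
$W{\left(z \right)} = -15 + 5 z$
$X{\left(B,p \right)} = B + p$ ($X{\left(B,p \right)} = -4 + \left(\left(B + p\right) + 4\right) = -4 + \left(4 + B + p\right) = B + p$)
$o = \frac{12989}{6494}$ ($o = 2 + \frac{1}{2571 + 3923} = 2 + \frac{1}{6494} = \frac{12989}{6494} \approx 2.0002$)
$X{\left(W{\left(0 \right)},\frac{1}{0 + 12} \right)} o = \left(\left(-15 + 5 \cdot 0\right) + \frac{1}{0 + 12}\right) \frac{12989}{6494} = \left(\left(-15 + 0\right) + \frac{1}{12}\right) \frac{12989}{6494} = \left(-15 + \frac{1}{12}\right) \frac{12989}{6494} = \left(- \frac{179}{12}\right) \frac{12989}{6494} = - \frac{2325031}{77928}$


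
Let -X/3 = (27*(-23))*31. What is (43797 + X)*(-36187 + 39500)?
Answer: 336435150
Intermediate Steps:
X = 57753 (X = -3*27*(-23)*31 = -(-1863)*31 = -3*(-19251) = 57753)
(43797 + X)*(-36187 + 39500) = (43797 + 57753)*(-36187 + 39500) = 101550*3313 = 336435150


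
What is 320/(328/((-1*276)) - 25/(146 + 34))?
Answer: -264960/1099 ≈ -241.09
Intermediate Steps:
320/(328/((-1*276)) - 25/(146 + 34)) = 320/(328/(-276) - 25/180) = 320/(328*(-1/276) - 25*1/180) = 320/(-82/69 - 5/36) = 320/(-1099/828) = 320*(-828/1099) = -264960/1099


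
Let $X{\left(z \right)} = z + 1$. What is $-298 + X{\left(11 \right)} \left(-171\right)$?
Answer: $-2350$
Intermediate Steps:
$X{\left(z \right)} = 1 + z$
$-298 + X{\left(11 \right)} \left(-171\right) = -298 + \left(1 + 11\right) \left(-171\right) = -298 + 12 \left(-171\right) = -298 - 2052 = -2350$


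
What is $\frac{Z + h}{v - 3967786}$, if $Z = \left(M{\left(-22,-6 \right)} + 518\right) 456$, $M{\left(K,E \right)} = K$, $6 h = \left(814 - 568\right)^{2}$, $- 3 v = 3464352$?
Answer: $- \frac{118131}{2561285} \approx -0.046122$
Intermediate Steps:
$v = -1154784$ ($v = \left(- \frac{1}{3}\right) 3464352 = -1154784$)
$h = 10086$ ($h = \frac{\left(814 - 568\right)^{2}}{6} = \frac{246^{2}}{6} = \frac{1}{6} \cdot 60516 = 10086$)
$Z = 226176$ ($Z = \left(-22 + 518\right) 456 = 496 \cdot 456 = 226176$)
$\frac{Z + h}{v - 3967786} = \frac{226176 + 10086}{-1154784 - 3967786} = \frac{236262}{-5122570} = 236262 \left(- \frac{1}{5122570}\right) = - \frac{118131}{2561285}$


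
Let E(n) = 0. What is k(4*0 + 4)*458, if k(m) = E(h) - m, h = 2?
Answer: -1832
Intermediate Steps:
k(m) = -m (k(m) = 0 - m = -m)
k(4*0 + 4)*458 = -(4*0 + 4)*458 = -(0 + 4)*458 = -1*4*458 = -4*458 = -1832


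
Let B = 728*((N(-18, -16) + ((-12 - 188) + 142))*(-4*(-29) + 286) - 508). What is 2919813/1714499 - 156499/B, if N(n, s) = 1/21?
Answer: 50868489800969/29712157942064 ≈ 1.7120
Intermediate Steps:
N(n, s) = 1/21
B = -17329936 (B = 728*((1/21 + ((-12 - 188) + 142))*(-4*(-29) + 286) - 508) = 728*((1/21 + (-200 + 142))*(116 + 286) - 508) = 728*((1/21 - 58)*402 - 508) = 728*(-1217/21*402 - 508) = 728*(-163078/7 - 508) = 728*(-166634/7) = -17329936)
2919813/1714499 - 156499/B = 2919813/1714499 - 156499/(-17329936) = 2919813*(1/1714499) - 156499*(-1/17329936) = 2919813/1714499 + 156499/17329936 = 50868489800969/29712157942064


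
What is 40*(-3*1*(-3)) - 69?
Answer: 291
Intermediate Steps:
40*(-3*1*(-3)) - 69 = 40*(-3*(-3)) - 69 = 40*9 - 69 = 360 - 69 = 291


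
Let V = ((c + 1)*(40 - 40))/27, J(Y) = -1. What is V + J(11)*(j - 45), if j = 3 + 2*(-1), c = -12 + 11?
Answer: 44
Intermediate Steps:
c = -1
j = 1 (j = 3 - 2 = 1)
V = 0 (V = ((-1 + 1)*(40 - 40))/27 = (0*0)*(1/27) = 0*(1/27) = 0)
V + J(11)*(j - 45) = 0 - (1 - 45) = 0 - 1*(-44) = 0 + 44 = 44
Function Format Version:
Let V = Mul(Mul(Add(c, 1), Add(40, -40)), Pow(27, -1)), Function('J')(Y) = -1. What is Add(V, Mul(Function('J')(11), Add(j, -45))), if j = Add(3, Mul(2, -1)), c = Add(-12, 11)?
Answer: 44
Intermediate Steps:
c = -1
j = 1 (j = Add(3, -2) = 1)
V = 0 (V = Mul(Mul(Add(-1, 1), Add(40, -40)), Pow(27, -1)) = Mul(Mul(0, 0), Rational(1, 27)) = Mul(0, Rational(1, 27)) = 0)
Add(V, Mul(Function('J')(11), Add(j, -45))) = Add(0, Mul(-1, Add(1, -45))) = Add(0, Mul(-1, -44)) = Add(0, 44) = 44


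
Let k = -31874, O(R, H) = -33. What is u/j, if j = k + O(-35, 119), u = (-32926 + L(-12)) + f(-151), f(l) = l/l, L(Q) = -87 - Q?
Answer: 33000/31907 ≈ 1.0343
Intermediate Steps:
f(l) = 1
u = -33000 (u = (-32926 + (-87 - 1*(-12))) + 1 = (-32926 + (-87 + 12)) + 1 = (-32926 - 75) + 1 = -33001 + 1 = -33000)
j = -31907 (j = -31874 - 33 = -31907)
u/j = -33000/(-31907) = -33000*(-1/31907) = 33000/31907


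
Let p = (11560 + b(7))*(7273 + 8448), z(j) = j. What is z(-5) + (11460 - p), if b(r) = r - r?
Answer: -181723305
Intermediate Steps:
b(r) = 0
p = 181734760 (p = (11560 + 0)*(7273 + 8448) = 11560*15721 = 181734760)
z(-5) + (11460 - p) = -5 + (11460 - 1*181734760) = -5 + (11460 - 181734760) = -5 - 181723300 = -181723305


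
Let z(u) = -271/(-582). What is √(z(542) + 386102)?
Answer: √130782171570/582 ≈ 621.37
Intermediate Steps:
z(u) = 271/582 (z(u) = -271*(-1/582) = 271/582)
√(z(542) + 386102) = √(271/582 + 386102) = √(224711635/582) = √130782171570/582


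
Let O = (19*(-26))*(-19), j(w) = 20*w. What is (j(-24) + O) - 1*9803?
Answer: -897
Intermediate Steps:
O = 9386 (O = -494*(-19) = 9386)
(j(-24) + O) - 1*9803 = (20*(-24) + 9386) - 1*9803 = (-480 + 9386) - 9803 = 8906 - 9803 = -897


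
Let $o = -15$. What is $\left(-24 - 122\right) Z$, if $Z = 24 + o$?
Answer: $-1314$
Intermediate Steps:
$Z = 9$ ($Z = 24 - 15 = 9$)
$\left(-24 - 122\right) Z = \left(-24 - 122\right) 9 = \left(-146\right) 9 = -1314$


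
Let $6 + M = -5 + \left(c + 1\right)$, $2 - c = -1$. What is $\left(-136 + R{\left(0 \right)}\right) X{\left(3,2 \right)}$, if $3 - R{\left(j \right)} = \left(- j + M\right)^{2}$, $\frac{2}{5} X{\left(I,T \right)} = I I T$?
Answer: $-8190$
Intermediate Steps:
$c = 3$ ($c = 2 - -1 = 2 + 1 = 3$)
$M = -7$ ($M = -6 + \left(-5 + \left(3 + 1\right)\right) = -6 + \left(-5 + 4\right) = -6 - 1 = -7$)
$X{\left(I,T \right)} = \frac{5 T I^{2}}{2}$ ($X{\left(I,T \right)} = \frac{5 I I T}{2} = \frac{5 I^{2} T}{2} = \frac{5 T I^{2}}{2}$)
$R{\left(j \right)} = 3 - \left(-7 - j\right)^{2}$ ($R{\left(j \right)} = 3 - \left(- j - 7\right)^{2} = 3 - \left(-7 - j\right)^{2}$)
$\left(-136 + R{\left(0 \right)}\right) X{\left(3,2 \right)} = \left(-136 + \left(3 - \left(7 + 0\right)^{2}\right)\right) \frac{5}{2} \cdot 2 \cdot 3^{2} = \left(-136 + \left(3 - 7^{2}\right)\right) \frac{5}{2} \cdot 2 \cdot 9 = \left(-136 + \left(3 - 49\right)\right) 45 = \left(-136 - 46\right) 45 = \left(-182\right) 45 = -8190$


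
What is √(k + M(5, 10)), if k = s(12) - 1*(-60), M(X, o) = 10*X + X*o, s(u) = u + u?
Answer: 2*√46 ≈ 13.565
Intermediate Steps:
s(u) = 2*u
k = 84 (k = 2*12 - 1*(-60) = 24 + 60 = 84)
√(k + M(5, 10)) = √(84 + 5*(10 + 10)) = √(84 + 5*20) = √(84 + 100) = √184 = 2*√46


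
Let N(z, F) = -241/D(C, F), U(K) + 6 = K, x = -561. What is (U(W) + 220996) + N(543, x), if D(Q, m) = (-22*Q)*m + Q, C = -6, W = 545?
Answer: 16406439271/74058 ≈ 2.2154e+5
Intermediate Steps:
U(K) = -6 + K
D(Q, m) = Q - 22*Q*m (D(Q, m) = -22*Q*m + Q = Q - 22*Q*m)
N(z, F) = -241/(-6 + 132*F) (N(z, F) = -241*(-1/(6*(1 - 22*F))) = -241/(-6 + 132*F))
(U(W) + 220996) + N(543, x) = ((-6 + 545) + 220996) - 241/(-6 + 132*(-561)) = (539 + 220996) - 241/(-6 - 74052) = 221535 - 241/(-74058) = 221535 - 241*(-1/74058) = 221535 + 241/74058 = 16406439271/74058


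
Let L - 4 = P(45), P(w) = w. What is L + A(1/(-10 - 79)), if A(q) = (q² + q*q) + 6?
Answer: 435657/7921 ≈ 55.000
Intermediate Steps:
L = 49 (L = 4 + 45 = 49)
A(q) = 6 + 2*q² (A(q) = (q² + q²) + 6 = 2*q² + 6 = 6 + 2*q²)
L + A(1/(-10 - 79)) = 49 + (6 + 2*(1/(-10 - 79))²) = 49 + (6 + 2*(1/(-89))²) = 49 + (6 + 2*(-1/89)²) = 49 + (6 + 2*(1/7921)) = 49 + (6 + 2/7921) = 49 + 47528/7921 = 435657/7921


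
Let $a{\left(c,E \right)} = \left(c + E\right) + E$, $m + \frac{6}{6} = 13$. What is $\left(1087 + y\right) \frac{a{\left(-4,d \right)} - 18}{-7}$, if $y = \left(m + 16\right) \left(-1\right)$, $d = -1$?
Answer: $\frac{25416}{7} \approx 3630.9$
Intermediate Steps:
$m = 12$ ($m = -1 + 13 = 12$)
$a{\left(c,E \right)} = c + 2 E$ ($a{\left(c,E \right)} = \left(E + c\right) + E = c + 2 E$)
$y = -28$ ($y = \left(12 + 16\right) \left(-1\right) = 28 \left(-1\right) = -28$)
$\left(1087 + y\right) \frac{a{\left(-4,d \right)} - 18}{-7} = \left(1087 - 28\right) \frac{\left(-4 + 2 \left(-1\right)\right) - 18}{-7} = 1059 \left(\left(-4 - 2\right) - 18\right) \left(- \frac{1}{7}\right) = 1059 \left(-6 - 18\right) \left(- \frac{1}{7}\right) = 1059 \left(\left(-24\right) \left(- \frac{1}{7}\right)\right) = 1059 \cdot \frac{24}{7} = \frac{25416}{7}$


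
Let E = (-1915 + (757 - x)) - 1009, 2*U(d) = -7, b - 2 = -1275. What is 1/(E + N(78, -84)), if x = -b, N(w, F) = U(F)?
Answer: -2/6887 ≈ -0.00029040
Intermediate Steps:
b = -1273 (b = 2 - 1275 = -1273)
U(d) = -7/2 (U(d) = (½)*(-7) = -7/2)
N(w, F) = -7/2
x = 1273 (x = -1*(-1273) = 1273)
E = -3440 (E = (-1915 + (757 - 1*1273)) - 1009 = (-1915 + (757 - 1273)) - 1009 = (-1915 - 516) - 1009 = -2431 - 1009 = -3440)
1/(E + N(78, -84)) = 1/(-3440 - 7/2) = 1/(-6887/2) = -2/6887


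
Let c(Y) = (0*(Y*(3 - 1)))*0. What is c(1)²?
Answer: 0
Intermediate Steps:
c(Y) = 0 (c(Y) = (0*(Y*2))*0 = (0*(2*Y))*0 = 0*0 = 0)
c(1)² = 0² = 0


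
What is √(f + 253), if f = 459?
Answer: 2*√178 ≈ 26.683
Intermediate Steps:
√(f + 253) = √(459 + 253) = √712 = 2*√178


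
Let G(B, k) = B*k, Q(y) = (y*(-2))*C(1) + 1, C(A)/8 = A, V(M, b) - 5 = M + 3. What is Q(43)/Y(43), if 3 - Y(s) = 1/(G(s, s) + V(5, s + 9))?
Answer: -1279194/5585 ≈ -229.04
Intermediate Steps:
V(M, b) = 8 + M (V(M, b) = 5 + (M + 3) = 5 + (3 + M) = 8 + M)
C(A) = 8*A
Q(y) = 1 - 16*y (Q(y) = (y*(-2))*(8*1) + 1 = -2*y*8 + 1 = -16*y + 1 = 1 - 16*y)
Y(s) = 3 - 1/(13 + s²) (Y(s) = 3 - 1/(s*s + (8 + 5)) = 3 - 1/(s² + 13) = 3 - 1/(13 + s²))
Q(43)/Y(43) = (1 - 16*43)/(((38 + 3*43²)/(13 + 43²))) = (1 - 688)/(((38 + 3*1849)/(13 + 1849))) = -687*1862/(38 + 5547) = -687/((1/1862)*5585) = -687/5585/1862 = -687*1862/5585 = -1279194/5585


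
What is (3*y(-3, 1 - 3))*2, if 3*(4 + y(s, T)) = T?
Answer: -28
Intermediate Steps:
y(s, T) = -4 + T/3
(3*y(-3, 1 - 3))*2 = (3*(-4 + (1 - 3)/3))*2 = (3*(-4 + (⅓)*(-2)))*2 = (3*(-4 - ⅔))*2 = (3*(-14/3))*2 = -14*2 = -28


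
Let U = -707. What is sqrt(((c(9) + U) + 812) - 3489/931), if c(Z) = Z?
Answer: 3*sqrt(216695)/133 ≈ 10.500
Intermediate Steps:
sqrt(((c(9) + U) + 812) - 3489/931) = sqrt(((9 - 707) + 812) - 3489/931) = sqrt((-698 + 812) - 3489*1/931) = sqrt(114 - 3489/931) = sqrt(102645/931) = 3*sqrt(216695)/133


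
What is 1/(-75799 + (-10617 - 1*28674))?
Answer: -1/115090 ≈ -8.6888e-6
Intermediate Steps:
1/(-75799 + (-10617 - 1*28674)) = 1/(-75799 + (-10617 - 28674)) = 1/(-75799 - 39291) = 1/(-115090) = -1/115090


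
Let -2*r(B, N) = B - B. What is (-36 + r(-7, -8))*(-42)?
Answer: 1512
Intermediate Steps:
r(B, N) = 0 (r(B, N) = -(B - B)/2 = -1/2*0 = 0)
(-36 + r(-7, -8))*(-42) = (-36 + 0)*(-42) = -36*(-42) = 1512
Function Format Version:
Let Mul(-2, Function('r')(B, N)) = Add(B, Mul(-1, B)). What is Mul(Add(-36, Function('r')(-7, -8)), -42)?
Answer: 1512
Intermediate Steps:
Function('r')(B, N) = 0 (Function('r')(B, N) = Mul(Rational(-1, 2), Add(B, Mul(-1, B))) = Mul(Rational(-1, 2), 0) = 0)
Mul(Add(-36, Function('r')(-7, -8)), -42) = Mul(Add(-36, 0), -42) = Mul(-36, -42) = 1512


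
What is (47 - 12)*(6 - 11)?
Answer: -175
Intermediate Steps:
(47 - 12)*(6 - 11) = 35*(-5) = -175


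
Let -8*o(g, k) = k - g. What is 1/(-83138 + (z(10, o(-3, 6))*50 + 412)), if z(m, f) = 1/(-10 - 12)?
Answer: -11/910011 ≈ -1.2088e-5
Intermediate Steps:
o(g, k) = -k/8 + g/8 (o(g, k) = -(k - g)/8 = -k/8 + g/8)
z(m, f) = -1/22 (z(m, f) = 1/(-22) = -1/22)
1/(-83138 + (z(10, o(-3, 6))*50 + 412)) = 1/(-83138 + (-1/22*50 + 412)) = 1/(-83138 + (-25/11 + 412)) = 1/(-83138 + 4507/11) = 1/(-910011/11) = -11/910011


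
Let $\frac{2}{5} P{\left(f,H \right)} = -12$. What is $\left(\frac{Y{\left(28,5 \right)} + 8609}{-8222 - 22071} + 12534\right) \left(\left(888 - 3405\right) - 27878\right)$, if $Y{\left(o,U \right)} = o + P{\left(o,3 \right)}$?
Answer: $- \frac{11540490772725}{30293} \approx -3.8096 \cdot 10^{8}$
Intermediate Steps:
$P{\left(f,H \right)} = -30$ ($P{\left(f,H \right)} = \frac{5}{2} \left(-12\right) = -30$)
$Y{\left(o,U \right)} = -30 + o$ ($Y{\left(o,U \right)} = o - 30 = -30 + o$)
$\left(\frac{Y{\left(28,5 \right)} + 8609}{-8222 - 22071} + 12534\right) \left(\left(888 - 3405\right) - 27878\right) = \left(\frac{\left(-30 + 28\right) + 8609}{-8222 - 22071} + 12534\right) \left(\left(888 - 3405\right) - 27878\right) = \left(\frac{-2 + 8609}{-30293} + 12534\right) \left(-2517 - 27878\right) = \left(8607 \left(- \frac{1}{30293}\right) + 12534\right) \left(-30395\right) = \left(- \frac{8607}{30293} + 12534\right) \left(-30395\right) = \frac{379683855}{30293} \left(-30395\right) = - \frac{11540490772725}{30293}$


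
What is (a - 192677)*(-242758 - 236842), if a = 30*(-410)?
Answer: 98306969200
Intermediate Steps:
a = -12300
(a - 192677)*(-242758 - 236842) = (-12300 - 192677)*(-242758 - 236842) = -204977*(-479600) = 98306969200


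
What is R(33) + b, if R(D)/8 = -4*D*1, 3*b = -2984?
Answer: -6152/3 ≈ -2050.7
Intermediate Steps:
b = -2984/3 (b = (⅓)*(-2984) = -2984/3 ≈ -994.67)
R(D) = -32*D (R(D) = 8*(-4*D*1) = 8*(-4*D) = -32*D)
R(33) + b = -32*33 - 2984/3 = -1056 - 2984/3 = -6152/3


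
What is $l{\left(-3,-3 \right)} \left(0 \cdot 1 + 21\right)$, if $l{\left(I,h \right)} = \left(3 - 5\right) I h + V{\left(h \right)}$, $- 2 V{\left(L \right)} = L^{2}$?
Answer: $- \frac{945}{2} \approx -472.5$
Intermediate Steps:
$V{\left(L \right)} = - \frac{L^{2}}{2}$
$l{\left(I,h \right)} = - \frac{h^{2}}{2} - 2 I h$ ($l{\left(I,h \right)} = \left(3 - 5\right) I h - \frac{h^{2}}{2} = - 2 I h - \frac{h^{2}}{2} = - \frac{h^{2}}{2} - 2 I h$)
$l{\left(-3,-3 \right)} \left(0 \cdot 1 + 21\right) = \frac{1}{2} \left(-3\right) \left(\left(-1\right) \left(-3\right) - -12\right) \left(0 \cdot 1 + 21\right) = \frac{1}{2} \left(-3\right) \left(3 + 12\right) \left(0 + 21\right) = \frac{1}{2} \left(-3\right) 15 \cdot 21 = \left(- \frac{45}{2}\right) 21 = - \frac{945}{2}$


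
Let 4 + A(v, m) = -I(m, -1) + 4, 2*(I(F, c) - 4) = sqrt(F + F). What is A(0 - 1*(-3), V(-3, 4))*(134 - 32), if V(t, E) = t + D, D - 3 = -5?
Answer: -408 - 51*I*sqrt(10) ≈ -408.0 - 161.28*I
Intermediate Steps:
I(F, c) = 4 + sqrt(2)*sqrt(F)/2 (I(F, c) = 4 + sqrt(F + F)/2 = 4 + sqrt(2*F)/2 = 4 + (sqrt(2)*sqrt(F))/2 = 4 + sqrt(2)*sqrt(F)/2)
D = -2 (D = 3 - 5 = -2)
V(t, E) = -2 + t (V(t, E) = t - 2 = -2 + t)
A(v, m) = -4 - sqrt(2)*sqrt(m)/2 (A(v, m) = -4 + (-(4 + sqrt(2)*sqrt(m)/2) + 4) = -4 + ((-4 - sqrt(2)*sqrt(m)/2) + 4) = -4 - sqrt(2)*sqrt(m)/2)
A(0 - 1*(-3), V(-3, 4))*(134 - 32) = (-4 - sqrt(2)*sqrt(-2 - 3)/2)*(134 - 32) = (-4 - sqrt(2)*sqrt(-5)/2)*102 = (-4 - sqrt(2)*I*sqrt(5)/2)*102 = (-4 - I*sqrt(10)/2)*102 = -408 - 51*I*sqrt(10)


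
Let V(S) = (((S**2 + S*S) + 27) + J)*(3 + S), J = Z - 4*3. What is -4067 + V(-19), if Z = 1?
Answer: -15875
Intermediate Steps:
J = -11 (J = 1 - 4*3 = 1 - 12 = -11)
V(S) = (3 + S)*(16 + 2*S**2) (V(S) = (((S**2 + S*S) + 27) - 11)*(3 + S) = (((S**2 + S**2) + 27) - 11)*(3 + S) = ((2*S**2 + 27) - 11)*(3 + S) = ((27 + 2*S**2) - 11)*(3 + S) = (16 + 2*S**2)*(3 + S) = (3 + S)*(16 + 2*S**2))
-4067 + V(-19) = -4067 + (48 + 2*(-19)**3 + 6*(-19)**2 + 16*(-19)) = -4067 + (48 + 2*(-6859) + 6*361 - 304) = -4067 + (48 - 13718 + 2166 - 304) = -4067 - 11808 = -15875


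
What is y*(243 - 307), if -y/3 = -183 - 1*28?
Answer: -40512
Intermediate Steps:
y = 633 (y = -3*(-183 - 1*28) = -3*(-183 - 28) = -3*(-211) = 633)
y*(243 - 307) = 633*(243 - 307) = 633*(-64) = -40512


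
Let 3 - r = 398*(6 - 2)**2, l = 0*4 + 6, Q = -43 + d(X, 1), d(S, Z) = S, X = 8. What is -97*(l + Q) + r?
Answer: -3552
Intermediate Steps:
Q = -35 (Q = -43 + 8 = -35)
l = 6 (l = 0 + 6 = 6)
r = -6365 (r = 3 - 398*(6 - 2)**2 = 3 - 398*4**2 = 3 - 398*16 = 3 - 1*6368 = 3 - 6368 = -6365)
-97*(l + Q) + r = -97*(6 - 35) - 6365 = -97*(-29) - 6365 = 2813 - 6365 = -3552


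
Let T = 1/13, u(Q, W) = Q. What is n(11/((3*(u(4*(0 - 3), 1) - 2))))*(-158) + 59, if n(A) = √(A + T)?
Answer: 59 - 79*I*√55146/273 ≈ 59.0 - 67.955*I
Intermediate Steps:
T = 1/13 ≈ 0.076923
n(A) = √(1/13 + A) (n(A) = √(A + 1/13) = √(1/13 + A))
n(11/((3*(u(4*(0 - 3), 1) - 2))))*(-158) + 59 = (√(13 + 169*(11/((3*(4*(0 - 3) - 2)))))/13)*(-158) + 59 = (√(13 + 169*(11/((3*(4*(-3) - 2)))))/13)*(-158) + 59 = (√(13 + 169*(11/((3*(-12 - 2)))))/13)*(-158) + 59 = (√(13 + 169*(11/((3*(-14)))))/13)*(-158) + 59 = (√(13 + 169*(11/(-42)))/13)*(-158) + 59 = (√(13 + 169*(11*(-1/42)))/13)*(-158) + 59 = (√(13 + 169*(-11/42))/13)*(-158) + 59 = (√(13 - 1859/42)/13)*(-158) + 59 = (√(-1313/42)/13)*(-158) + 59 = ((I*√55146/42)/13)*(-158) + 59 = (I*√55146/546)*(-158) + 59 = -79*I*√55146/273 + 59 = 59 - 79*I*√55146/273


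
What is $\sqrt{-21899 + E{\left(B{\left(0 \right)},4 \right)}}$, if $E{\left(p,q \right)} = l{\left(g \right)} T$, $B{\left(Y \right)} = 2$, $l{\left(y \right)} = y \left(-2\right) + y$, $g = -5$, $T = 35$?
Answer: $2 i \sqrt{5431} \approx 147.39 i$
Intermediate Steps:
$l{\left(y \right)} = - y$ ($l{\left(y \right)} = - 2 y + y = - y$)
$E{\left(p,q \right)} = 175$ ($E{\left(p,q \right)} = \left(-1\right) \left(-5\right) 35 = 5 \cdot 35 = 175$)
$\sqrt{-21899 + E{\left(B{\left(0 \right)},4 \right)}} = \sqrt{-21899 + 175} = \sqrt{-21724} = 2 i \sqrt{5431}$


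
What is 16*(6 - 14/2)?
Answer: -16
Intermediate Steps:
16*(6 - 14/2) = 16*(6 - 14*½) = 16*(6 - 7) = 16*(-1) = -16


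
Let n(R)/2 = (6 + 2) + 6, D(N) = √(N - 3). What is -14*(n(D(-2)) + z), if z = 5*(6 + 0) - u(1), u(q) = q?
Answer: -798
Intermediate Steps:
D(N) = √(-3 + N)
n(R) = 28 (n(R) = 2*((6 + 2) + 6) = 2*(8 + 6) = 2*14 = 28)
z = 29 (z = 5*(6 + 0) - 1*1 = 5*6 - 1 = 30 - 1 = 29)
-14*(n(D(-2)) + z) = -14*(28 + 29) = -14*57 = -798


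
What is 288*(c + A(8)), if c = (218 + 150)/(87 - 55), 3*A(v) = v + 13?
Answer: 5328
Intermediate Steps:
A(v) = 13/3 + v/3 (A(v) = (v + 13)/3 = (13 + v)/3 = 13/3 + v/3)
c = 23/2 (c = 368/32 = 368*(1/32) = 23/2 ≈ 11.500)
288*(c + A(8)) = 288*(23/2 + (13/3 + (⅓)*8)) = 288*(23/2 + (13/3 + 8/3)) = 288*(23/2 + 7) = 288*(37/2) = 5328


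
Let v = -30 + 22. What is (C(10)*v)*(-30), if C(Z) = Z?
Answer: 2400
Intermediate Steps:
v = -8
(C(10)*v)*(-30) = (10*(-8))*(-30) = -80*(-30) = 2400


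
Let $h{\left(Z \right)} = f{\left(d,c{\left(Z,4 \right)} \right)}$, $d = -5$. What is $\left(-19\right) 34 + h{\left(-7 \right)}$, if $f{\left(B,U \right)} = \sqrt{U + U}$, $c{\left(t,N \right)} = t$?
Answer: $-646 + i \sqrt{14} \approx -646.0 + 3.7417 i$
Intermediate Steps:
$f{\left(B,U \right)} = \sqrt{2} \sqrt{U}$ ($f{\left(B,U \right)} = \sqrt{2 U} = \sqrt{2} \sqrt{U}$)
$h{\left(Z \right)} = \sqrt{2} \sqrt{Z}$
$\left(-19\right) 34 + h{\left(-7 \right)} = \left(-19\right) 34 + \sqrt{2} \sqrt{-7} = -646 + \sqrt{2} i \sqrt{7} = -646 + i \sqrt{14}$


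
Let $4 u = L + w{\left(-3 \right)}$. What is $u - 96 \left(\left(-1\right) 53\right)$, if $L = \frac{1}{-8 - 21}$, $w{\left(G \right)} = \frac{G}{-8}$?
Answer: $\frac{4721743}{928} \approx 5088.1$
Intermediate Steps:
$w{\left(G \right)} = - \frac{G}{8}$ ($w{\left(G \right)} = G \left(- \frac{1}{8}\right) = - \frac{G}{8}$)
$L = - \frac{1}{29}$ ($L = \frac{1}{-29} = - \frac{1}{29} \approx -0.034483$)
$u = \frac{79}{928}$ ($u = \frac{- \frac{1}{29} - - \frac{3}{8}}{4} = \frac{- \frac{1}{29} + \frac{3}{8}}{4} = \frac{1}{4} \cdot \frac{79}{232} = \frac{79}{928} \approx 0.085129$)
$u - 96 \left(\left(-1\right) 53\right) = \frac{79}{928} - 96 \left(\left(-1\right) 53\right) = \frac{79}{928} - -5088 = \frac{79}{928} + 5088 = \frac{4721743}{928}$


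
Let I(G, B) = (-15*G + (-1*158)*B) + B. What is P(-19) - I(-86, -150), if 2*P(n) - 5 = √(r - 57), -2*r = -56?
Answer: -49675/2 + I*√29/2 ≈ -24838.0 + 2.6926*I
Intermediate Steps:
r = 28 (r = -½*(-56) = 28)
I(G, B) = -157*B - 15*G (I(G, B) = (-15*G - 158*B) + B = (-158*B - 15*G) + B = -157*B - 15*G)
P(n) = 5/2 + I*√29/2 (P(n) = 5/2 + √(28 - 57)/2 = 5/2 + √(-29)/2 = 5/2 + (I*√29)/2 = 5/2 + I*√29/2)
P(-19) - I(-86, -150) = (5/2 + I*√29/2) - (-157*(-150) - 15*(-86)) = (5/2 + I*√29/2) - (23550 + 1290) = (5/2 + I*√29/2) - 1*24840 = (5/2 + I*√29/2) - 24840 = -49675/2 + I*√29/2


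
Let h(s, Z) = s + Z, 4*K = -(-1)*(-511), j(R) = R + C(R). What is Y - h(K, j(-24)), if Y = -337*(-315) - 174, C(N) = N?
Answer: 424627/4 ≈ 1.0616e+5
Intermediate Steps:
j(R) = 2*R (j(R) = R + R = 2*R)
K = -511/4 (K = (-(-1)*(-511))/4 = (-1*511)/4 = (¼)*(-511) = -511/4 ≈ -127.75)
Y = 105981 (Y = 106155 - 174 = 105981)
h(s, Z) = Z + s
Y - h(K, j(-24)) = 105981 - (2*(-24) - 511/4) = 105981 - (-48 - 511/4) = 105981 - 1*(-703/4) = 105981 + 703/4 = 424627/4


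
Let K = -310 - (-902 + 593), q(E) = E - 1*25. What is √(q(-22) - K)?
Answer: I*√46 ≈ 6.7823*I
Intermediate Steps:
q(E) = -25 + E (q(E) = E - 25 = -25 + E)
K = -1 (K = -310 - 1*(-309) = -310 + 309 = -1)
√(q(-22) - K) = √((-25 - 22) - 1*(-1)) = √(-47 + 1) = √(-46) = I*√46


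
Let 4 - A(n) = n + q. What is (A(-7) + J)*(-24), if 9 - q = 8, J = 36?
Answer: -1104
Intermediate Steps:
q = 1 (q = 9 - 1*8 = 9 - 8 = 1)
A(n) = 3 - n (A(n) = 4 - (n + 1) = 4 - (1 + n) = 4 + (-1 - n) = 3 - n)
(A(-7) + J)*(-24) = ((3 - 1*(-7)) + 36)*(-24) = ((3 + 7) + 36)*(-24) = (10 + 36)*(-24) = 46*(-24) = -1104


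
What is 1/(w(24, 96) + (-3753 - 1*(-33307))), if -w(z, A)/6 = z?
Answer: 1/29410 ≈ 3.4002e-5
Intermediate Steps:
w(z, A) = -6*z
1/(w(24, 96) + (-3753 - 1*(-33307))) = 1/(-6*24 + (-3753 - 1*(-33307))) = 1/(-144 + (-3753 + 33307)) = 1/(-144 + 29554) = 1/29410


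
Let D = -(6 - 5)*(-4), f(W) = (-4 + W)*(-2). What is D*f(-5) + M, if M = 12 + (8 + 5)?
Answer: 97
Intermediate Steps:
M = 25 (M = 12 + 13 = 25)
f(W) = 8 - 2*W
D = 4 (D = -(-4) = -1*(-4) = 4)
D*f(-5) + M = 4*(8 - 2*(-5)) + 25 = 4*(8 + 10) + 25 = 4*18 + 25 = 72 + 25 = 97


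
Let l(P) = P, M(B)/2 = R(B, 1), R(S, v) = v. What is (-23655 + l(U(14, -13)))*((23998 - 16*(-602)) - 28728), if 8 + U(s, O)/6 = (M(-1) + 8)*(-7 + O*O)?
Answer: -68544666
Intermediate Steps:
M(B) = 2 (M(B) = 2*1 = 2)
U(s, O) = -468 + 60*O**2 (U(s, O) = -48 + 6*((2 + 8)*(-7 + O*O)) = -48 + 6*(10*(-7 + O**2)) = -48 + 6*(-70 + 10*O**2) = -48 + (-420 + 60*O**2) = -468 + 60*O**2)
(-23655 + l(U(14, -13)))*((23998 - 16*(-602)) - 28728) = (-23655 + (-468 + 60*(-13)**2))*((23998 - 16*(-602)) - 28728) = (-23655 + (-468 + 60*169))*((23998 - 1*(-9632)) - 28728) = (-23655 + (-468 + 10140))*((23998 + 9632) - 28728) = (-23655 + 9672)*(33630 - 28728) = -13983*4902 = -68544666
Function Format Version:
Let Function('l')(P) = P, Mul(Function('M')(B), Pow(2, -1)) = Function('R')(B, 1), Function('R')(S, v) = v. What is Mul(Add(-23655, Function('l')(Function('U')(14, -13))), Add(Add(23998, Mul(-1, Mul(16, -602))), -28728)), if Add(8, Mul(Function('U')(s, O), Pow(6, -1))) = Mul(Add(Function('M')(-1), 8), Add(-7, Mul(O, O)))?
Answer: -68544666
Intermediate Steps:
Function('M')(B) = 2 (Function('M')(B) = Mul(2, 1) = 2)
Function('U')(s, O) = Add(-468, Mul(60, Pow(O, 2))) (Function('U')(s, O) = Add(-48, Mul(6, Mul(Add(2, 8), Add(-7, Mul(O, O))))) = Add(-48, Mul(6, Mul(10, Add(-7, Pow(O, 2))))) = Add(-48, Mul(6, Add(-70, Mul(10, Pow(O, 2))))) = Add(-48, Add(-420, Mul(60, Pow(O, 2)))) = Add(-468, Mul(60, Pow(O, 2))))
Mul(Add(-23655, Function('l')(Function('U')(14, -13))), Add(Add(23998, Mul(-1, Mul(16, -602))), -28728)) = Mul(Add(-23655, Add(-468, Mul(60, Pow(-13, 2)))), Add(Add(23998, Mul(-1, Mul(16, -602))), -28728)) = Mul(Add(-23655, Add(-468, Mul(60, 169))), Add(Add(23998, Mul(-1, -9632)), -28728)) = Mul(Add(-23655, Add(-468, 10140)), Add(Add(23998, 9632), -28728)) = Mul(Add(-23655, 9672), Add(33630, -28728)) = Mul(-13983, 4902) = -68544666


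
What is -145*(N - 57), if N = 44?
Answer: 1885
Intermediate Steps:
-145*(N - 57) = -145*(44 - 57) = -145*(-13) = 1885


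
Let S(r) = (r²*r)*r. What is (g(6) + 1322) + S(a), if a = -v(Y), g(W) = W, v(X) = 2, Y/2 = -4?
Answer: 1344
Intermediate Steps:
Y = -8 (Y = 2*(-4) = -8)
a = -2 (a = -1*2 = -2)
S(r) = r⁴ (S(r) = r³*r = r⁴)
(g(6) + 1322) + S(a) = (6 + 1322) + (-2)⁴ = 1328 + 16 = 1344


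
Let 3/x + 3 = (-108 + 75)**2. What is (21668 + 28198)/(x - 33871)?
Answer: -18051492/12261301 ≈ -1.4722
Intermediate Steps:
x = 1/362 (x = 3/(-3 + (-108 + 75)**2) = 3/(-3 + (-33)**2) = 3/(-3 + 1089) = 3/1086 = 3*(1/1086) = 1/362 ≈ 0.0027624)
(21668 + 28198)/(x - 33871) = (21668 + 28198)/(1/362 - 33871) = 49866/(-12261301/362) = 49866*(-362/12261301) = -18051492/12261301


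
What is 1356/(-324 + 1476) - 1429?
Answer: -137071/96 ≈ -1427.8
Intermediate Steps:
1356/(-324 + 1476) - 1429 = 1356/1152 - 1429 = (1/1152)*1356 - 1429 = 113/96 - 1429 = -137071/96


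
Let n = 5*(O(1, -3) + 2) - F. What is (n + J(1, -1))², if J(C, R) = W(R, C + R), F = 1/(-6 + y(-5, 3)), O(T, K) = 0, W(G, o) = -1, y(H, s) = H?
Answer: 10000/121 ≈ 82.645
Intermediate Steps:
F = -1/11 (F = 1/(-6 - 5) = 1/(-11) = -1/11 ≈ -0.090909)
J(C, R) = -1
n = 111/11 (n = 5*(0 + 2) - 1*(-1/11) = 5*2 + 1/11 = 10 + 1/11 = 111/11 ≈ 10.091)
(n + J(1, -1))² = (111/11 - 1)² = (100/11)² = 10000/121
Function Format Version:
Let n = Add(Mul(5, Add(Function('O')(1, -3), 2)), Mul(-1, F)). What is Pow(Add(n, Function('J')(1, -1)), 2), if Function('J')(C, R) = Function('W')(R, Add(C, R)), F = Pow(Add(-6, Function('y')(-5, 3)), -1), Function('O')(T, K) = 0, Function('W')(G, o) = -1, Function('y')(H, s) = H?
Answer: Rational(10000, 121) ≈ 82.645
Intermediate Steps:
F = Rational(-1, 11) (F = Pow(Add(-6, -5), -1) = Pow(-11, -1) = Rational(-1, 11) ≈ -0.090909)
Function('J')(C, R) = -1
n = Rational(111, 11) (n = Add(Mul(5, Add(0, 2)), Mul(-1, Rational(-1, 11))) = Add(Mul(5, 2), Rational(1, 11)) = Add(10, Rational(1, 11)) = Rational(111, 11) ≈ 10.091)
Pow(Add(n, Function('J')(1, -1)), 2) = Pow(Add(Rational(111, 11), -1), 2) = Pow(Rational(100, 11), 2) = Rational(10000, 121)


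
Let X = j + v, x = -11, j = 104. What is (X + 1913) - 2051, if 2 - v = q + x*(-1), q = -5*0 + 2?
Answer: -45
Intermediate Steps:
q = 2 (q = 0 + 2 = 2)
v = -11 (v = 2 - (2 - 11*(-1)) = 2 - (2 + 11) = 2 - 1*13 = 2 - 13 = -11)
X = 93 (X = 104 - 11 = 93)
(X + 1913) - 2051 = (93 + 1913) - 2051 = 2006 - 2051 = -45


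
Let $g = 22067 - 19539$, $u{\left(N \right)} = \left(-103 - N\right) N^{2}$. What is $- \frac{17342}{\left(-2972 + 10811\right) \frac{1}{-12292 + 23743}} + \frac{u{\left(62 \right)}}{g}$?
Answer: $- \frac{3249938461}{127032} \approx -25584.0$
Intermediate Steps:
$u{\left(N \right)} = N^{2} \left(-103 - N\right)$
$g = 2528$ ($g = 22067 - 19539 = 2528$)
$- \frac{17342}{\left(-2972 + 10811\right) \frac{1}{-12292 + 23743}} + \frac{u{\left(62 \right)}}{g} = - \frac{17342}{\left(-2972 + 10811\right) \frac{1}{-12292 + 23743}} + \frac{62^{2} \left(-103 - 62\right)}{2528} = - \frac{17342}{7839 \cdot \frac{1}{11451}} + 3844 \left(-103 - 62\right) \frac{1}{2528} = - \frac{17342}{7839 \cdot \frac{1}{11451}} + 3844 \left(-165\right) \frac{1}{2528} = - \frac{17342}{\frac{2613}{3817}} - \frac{158565}{632} = \left(-17342\right) \frac{3817}{2613} - \frac{158565}{632} = - \frac{5091878}{201} - \frac{158565}{632} = - \frac{3249938461}{127032}$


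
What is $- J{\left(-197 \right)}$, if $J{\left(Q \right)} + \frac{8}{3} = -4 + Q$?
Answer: $\frac{611}{3} \approx 203.67$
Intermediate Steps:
$J{\left(Q \right)} = - \frac{20}{3} + Q$ ($J{\left(Q \right)} = - \frac{8}{3} + \left(-4 + Q\right) = - \frac{20}{3} + Q$)
$- J{\left(-197 \right)} = - (- \frac{20}{3} - 197) = \left(-1\right) \left(- \frac{611}{3}\right) = \frac{611}{3}$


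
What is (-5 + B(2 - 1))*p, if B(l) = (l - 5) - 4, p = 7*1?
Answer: -91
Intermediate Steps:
p = 7
B(l) = -9 + l (B(l) = (-5 + l) - 4 = -9 + l)
(-5 + B(2 - 1))*p = (-5 + (-9 + (2 - 1)))*7 = (-5 + (-9 + 1))*7 = (-5 - 8)*7 = -13*7 = -91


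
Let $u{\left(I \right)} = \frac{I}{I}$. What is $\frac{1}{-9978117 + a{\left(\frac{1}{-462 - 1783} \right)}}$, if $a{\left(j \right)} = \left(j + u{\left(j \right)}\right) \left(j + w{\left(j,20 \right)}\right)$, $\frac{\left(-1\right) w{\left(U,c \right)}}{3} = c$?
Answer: $- \frac{5040025}{50290261401969} \approx -1.0022 \cdot 10^{-7}$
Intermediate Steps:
$w{\left(U,c \right)} = - 3 c$
$u{\left(I \right)} = 1$
$a{\left(j \right)} = \left(1 + j\right) \left(-60 + j\right)$ ($a{\left(j \right)} = \left(j + 1\right) \left(j - 60\right) = \left(1 + j\right) \left(j - 60\right) = \left(1 + j\right) \left(-60 + j\right)$)
$\frac{1}{-9978117 + a{\left(\frac{1}{-462 - 1783} \right)}} = \frac{1}{-9978117 - \left(60 - \frac{1}{\left(-462 - 1783\right)^{2}} + \frac{59}{-462 - 1783}\right)} = \frac{1}{-9978117 - \left(60 - \frac{59}{2245} - \frac{1}{5040025}\right)} = \frac{1}{-9978117 - \left(\frac{134641}{2245} - \frac{1}{5040025}\right)} = \frac{1}{-9978117 + \left(-60 + \frac{1}{5040025} + \frac{59}{2245}\right)} = \frac{1}{-9978117 - \frac{302269044}{5040025}} = \frac{1}{- \frac{50290261401969}{5040025}} = - \frac{5040025}{50290261401969}$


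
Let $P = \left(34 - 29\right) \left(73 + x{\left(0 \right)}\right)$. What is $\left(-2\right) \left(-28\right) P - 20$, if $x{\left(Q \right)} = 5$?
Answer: $21820$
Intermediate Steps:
$P = 390$ ($P = \left(34 - 29\right) \left(73 + 5\right) = 5 \cdot 78 = 390$)
$\left(-2\right) \left(-28\right) P - 20 = \left(-2\right) \left(-28\right) 390 - 20 = 56 \cdot 390 - 20 = 21840 - 20 = 21820$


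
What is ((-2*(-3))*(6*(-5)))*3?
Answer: -540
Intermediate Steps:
((-2*(-3))*(6*(-5)))*3 = (6*(-30))*3 = -180*3 = -540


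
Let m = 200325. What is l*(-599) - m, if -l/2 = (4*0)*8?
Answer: -200325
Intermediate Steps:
l = 0 (l = -2*4*0*8 = -0*8 = -2*0 = 0)
l*(-599) - m = 0*(-599) - 1*200325 = 0 - 200325 = -200325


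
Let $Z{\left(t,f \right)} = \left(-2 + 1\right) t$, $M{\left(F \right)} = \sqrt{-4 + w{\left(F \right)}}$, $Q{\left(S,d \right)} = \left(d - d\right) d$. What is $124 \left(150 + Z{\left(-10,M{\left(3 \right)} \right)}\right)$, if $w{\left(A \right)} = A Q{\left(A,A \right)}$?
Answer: $19840$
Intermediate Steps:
$Q{\left(S,d \right)} = 0$ ($Q{\left(S,d \right)} = 0 d = 0$)
$w{\left(A \right)} = 0$ ($w{\left(A \right)} = A 0 = 0$)
$M{\left(F \right)} = 2 i$ ($M{\left(F \right)} = \sqrt{-4 + 0} = \sqrt{-4} = 2 i$)
$Z{\left(t,f \right)} = - t$
$124 \left(150 + Z{\left(-10,M{\left(3 \right)} \right)}\right) = 124 \left(150 - -10\right) = 124 \left(150 + 10\right) = 124 \cdot 160 = 19840$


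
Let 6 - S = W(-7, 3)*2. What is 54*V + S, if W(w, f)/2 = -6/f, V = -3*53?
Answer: -8572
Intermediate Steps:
V = -159
W(w, f) = -12/f (W(w, f) = 2*(-6/f) = -12/f)
S = 14 (S = 6 - (-12/3)*2 = 6 - (-12*1/3)*2 = 6 - (-4)*2 = 6 - 1*(-8) = 6 + 8 = 14)
54*V + S = 54*(-159) + 14 = -8586 + 14 = -8572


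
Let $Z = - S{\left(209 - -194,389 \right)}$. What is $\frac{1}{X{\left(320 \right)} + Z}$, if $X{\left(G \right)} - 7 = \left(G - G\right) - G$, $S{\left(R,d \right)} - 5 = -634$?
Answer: $\frac{1}{316} \approx 0.0031646$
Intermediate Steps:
$S{\left(R,d \right)} = -629$ ($S{\left(R,d \right)} = 5 - 634 = -629$)
$X{\left(G \right)} = 7 - G$ ($X{\left(G \right)} = 7 + \left(\left(G - G\right) - G\right) = 7 + \left(0 - G\right) = 7 - G$)
$Z = 629$ ($Z = \left(-1\right) \left(-629\right) = 629$)
$\frac{1}{X{\left(320 \right)} + Z} = \frac{1}{\left(7 - 320\right) + 629} = \frac{1}{-313 + 629} = \frac{1}{316}$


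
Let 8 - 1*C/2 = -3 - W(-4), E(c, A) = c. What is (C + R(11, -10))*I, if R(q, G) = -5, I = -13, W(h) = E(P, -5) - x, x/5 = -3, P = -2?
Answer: -559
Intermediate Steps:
x = -15 (x = 5*(-3) = -15)
W(h) = 13 (W(h) = -2 - 1*(-15) = -2 + 15 = 13)
C = 48 (C = 16 - 2*(-3 - 1*13) = 16 - 2*(-3 - 13) = 16 - 2*(-16) = 16 + 32 = 48)
(C + R(11, -10))*I = (48 - 5)*(-13) = 43*(-13) = -559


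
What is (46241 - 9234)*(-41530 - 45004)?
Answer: -3202363738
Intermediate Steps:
(46241 - 9234)*(-41530 - 45004) = 37007*(-86534) = -3202363738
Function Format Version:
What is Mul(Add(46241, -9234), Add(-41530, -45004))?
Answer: -3202363738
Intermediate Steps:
Mul(Add(46241, -9234), Add(-41530, -45004)) = Mul(37007, -86534) = -3202363738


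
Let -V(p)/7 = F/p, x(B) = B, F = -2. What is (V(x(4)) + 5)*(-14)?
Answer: -119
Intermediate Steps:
V(p) = 14/p (V(p) = -(-14)/p = 14/p)
(V(x(4)) + 5)*(-14) = (14/4 + 5)*(-14) = (14*(¼) + 5)*(-14) = (7/2 + 5)*(-14) = (17/2)*(-14) = -119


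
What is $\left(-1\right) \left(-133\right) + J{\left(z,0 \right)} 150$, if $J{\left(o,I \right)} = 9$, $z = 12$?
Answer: $1483$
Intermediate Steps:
$\left(-1\right) \left(-133\right) + J{\left(z,0 \right)} 150 = \left(-1\right) \left(-133\right) + 9 \cdot 150 = 133 + 1350 = 1483$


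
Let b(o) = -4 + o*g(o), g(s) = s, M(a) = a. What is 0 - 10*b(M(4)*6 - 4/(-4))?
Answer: -6210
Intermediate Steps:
b(o) = -4 + o**2 (b(o) = -4 + o*o = -4 + o**2)
0 - 10*b(M(4)*6 - 4/(-4)) = 0 - 10*(-4 + (4*6 - 4/(-4))**2) = 0 - 10*(-4 + (24 - 4*(-1/4))**2) = 0 - 10*(-4 + (24 + 1)**2) = 0 - 10*(-4 + 25**2) = 0 - 10*(-4 + 625) = 0 - 10*621 = 0 - 6210 = -6210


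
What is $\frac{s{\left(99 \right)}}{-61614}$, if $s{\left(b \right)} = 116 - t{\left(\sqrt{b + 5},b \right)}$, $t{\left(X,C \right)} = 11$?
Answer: $- \frac{5}{2934} \approx -0.0017042$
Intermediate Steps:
$s{\left(b \right)} = 105$ ($s{\left(b \right)} = 116 - 11 = 105$)
$\frac{s{\left(99 \right)}}{-61614} = \frac{105}{-61614} = 105 \left(- \frac{1}{61614}\right) = - \frac{5}{2934}$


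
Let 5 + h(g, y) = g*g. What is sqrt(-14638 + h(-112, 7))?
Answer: I*sqrt(2099) ≈ 45.815*I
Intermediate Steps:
h(g, y) = -5 + g**2 (h(g, y) = -5 + g*g = -5 + g**2)
sqrt(-14638 + h(-112, 7)) = sqrt(-14638 + (-5 + (-112)**2)) = sqrt(-14638 + (-5 + 12544)) = sqrt(-14638 + 12539) = sqrt(-2099) = I*sqrt(2099)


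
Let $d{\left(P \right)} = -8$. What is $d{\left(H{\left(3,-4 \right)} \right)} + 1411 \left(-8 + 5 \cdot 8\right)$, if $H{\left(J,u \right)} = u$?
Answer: $45144$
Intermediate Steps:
$d{\left(H{\left(3,-4 \right)} \right)} + 1411 \left(-8 + 5 \cdot 8\right) = -8 + 1411 \left(-8 + 5 \cdot 8\right) = -8 + 1411 \left(-8 + 40\right) = -8 + 1411 \cdot 32 = -8 + 45152 = 45144$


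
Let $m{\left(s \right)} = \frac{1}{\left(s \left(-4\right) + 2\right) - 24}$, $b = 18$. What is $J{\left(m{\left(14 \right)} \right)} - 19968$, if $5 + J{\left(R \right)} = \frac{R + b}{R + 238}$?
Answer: $- \frac{370757396}{18563} \approx -19973.0$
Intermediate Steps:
$m{\left(s \right)} = \frac{1}{-22 - 4 s}$ ($m{\left(s \right)} = \frac{1}{\left(- 4 s + 2\right) - 24} = \frac{1}{\left(2 - 4 s\right) - 24} = \frac{1}{-22 - 4 s}$)
$J{\left(R \right)} = -5 + \frac{18 + R}{238 + R}$ ($J{\left(R \right)} = -5 + \frac{R + 18}{R + 238} = -5 + \frac{18 + R}{238 + R}$)
$J{\left(m{\left(14 \right)} \right)} - 19968 = \frac{4 \left(-293 - - \frac{1}{22 + 4 \cdot 14}\right)}{238 - \frac{1}{22 + 4 \cdot 14}} - 19968 = \frac{4 \left(-293 - - \frac{1}{22 + 56}\right)}{238 - \frac{1}{22 + 56}} - 19968 = \frac{4 \left(-293 - - \frac{1}{78}\right)}{238 - \frac{1}{78}} - 19968 = \frac{4 \left(-293 + \frac{1}{78}\right)}{\frac{18563}{78}} - 19968 = 4 \cdot \frac{78}{18563} \left(- \frac{22853}{78}\right) - 19968 = - \frac{91412}{18563} - 19968 = - \frac{370757396}{18563}$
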